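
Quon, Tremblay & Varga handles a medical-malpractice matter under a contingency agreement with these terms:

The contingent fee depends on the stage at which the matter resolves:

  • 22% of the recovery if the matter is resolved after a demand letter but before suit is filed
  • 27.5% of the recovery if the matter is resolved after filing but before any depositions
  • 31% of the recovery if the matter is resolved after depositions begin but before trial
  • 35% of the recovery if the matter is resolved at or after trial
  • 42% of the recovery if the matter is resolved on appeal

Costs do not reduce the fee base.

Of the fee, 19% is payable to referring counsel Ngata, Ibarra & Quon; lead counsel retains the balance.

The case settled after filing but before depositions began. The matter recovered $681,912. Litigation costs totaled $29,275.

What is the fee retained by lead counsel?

Fee base is the gross recovery, $681,912; costs are reimbursed separately.
The matter settled after filing but before depositions began, so the 27.5% rate applies.
$681,912 × 27.5% = $187,525.80
Referral share: 19% of $187,525.80 = $35,629.90; lead counsel retains $187,525.80 − $35,629.90 = $151,895.90.

$151,895.90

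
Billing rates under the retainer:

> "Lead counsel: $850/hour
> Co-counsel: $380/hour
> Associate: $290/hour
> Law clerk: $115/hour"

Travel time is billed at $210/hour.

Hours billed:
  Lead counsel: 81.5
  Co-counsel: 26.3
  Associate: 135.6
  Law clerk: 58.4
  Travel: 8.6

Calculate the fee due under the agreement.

$127,115.00

Lead counsel: 81.5 × $850 = $69,275.00
Co-counsel: 26.3 × $380 = $9,994.00
Associate: 135.6 × $290 = $39,324.00
Law clerk: 58.4 × $115 = $6,716.00
Subtotal: $69,275.00 + $9,994.00 + $39,324.00 + $6,716.00 = $125,309.00
Travel: 8.6 × $210 = $1,806.00
Total: $125,309.00 + $1,806.00 = $127,115.00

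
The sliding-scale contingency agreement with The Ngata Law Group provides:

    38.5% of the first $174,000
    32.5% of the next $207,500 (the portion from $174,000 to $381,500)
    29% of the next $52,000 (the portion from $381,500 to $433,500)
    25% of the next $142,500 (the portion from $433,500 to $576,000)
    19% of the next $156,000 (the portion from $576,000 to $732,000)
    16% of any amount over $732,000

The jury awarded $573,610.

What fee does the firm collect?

$184,535.00

First $174,000 at 38.5% = $66,990.00
Next $207,500 at 32.5% = $67,437.50
Next $52,000 at 29% = $15,080.00
Remaining $140,110 at 25% = $35,027.50
Fee: $66,990.00 + $67,437.50 + $15,080.00 + $35,027.50 = $184,535.00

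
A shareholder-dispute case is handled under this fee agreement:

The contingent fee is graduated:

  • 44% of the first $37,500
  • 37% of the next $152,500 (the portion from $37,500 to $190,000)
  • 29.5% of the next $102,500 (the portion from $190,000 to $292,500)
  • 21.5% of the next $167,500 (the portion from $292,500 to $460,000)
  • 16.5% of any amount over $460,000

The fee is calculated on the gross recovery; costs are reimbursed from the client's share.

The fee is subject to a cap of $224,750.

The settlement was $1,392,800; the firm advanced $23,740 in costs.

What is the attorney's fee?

Fee base is the gross recovery, $1,392,800; costs are reimbursed separately.
First $37,500 at 44% = $16,500.00
Next $152,500 at 37% = $56,425.00
Next $102,500 at 29.5% = $30,237.50
Next $167,500 at 21.5% = $36,012.50
Remaining $932,800 at 16.5% = $153,912.00
Fee: $16,500.00 + $56,425.00 + $30,237.50 + $36,012.50 + $153,912.00 = $293,087.00
$293,087.00 exceeds the $224,750 cap, so the fee is capped at $224,750.00.

$224,750.00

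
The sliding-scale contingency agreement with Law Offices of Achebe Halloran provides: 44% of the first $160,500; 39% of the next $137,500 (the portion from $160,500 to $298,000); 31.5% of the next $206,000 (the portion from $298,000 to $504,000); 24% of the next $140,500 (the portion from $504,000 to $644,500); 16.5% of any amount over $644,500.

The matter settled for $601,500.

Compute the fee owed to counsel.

First $160,500 at 44% = $70,620.00
Next $137,500 at 39% = $53,625.00
Next $206,000 at 31.5% = $64,890.00
Remaining $97,500 at 24% = $23,400.00
Fee: $70,620.00 + $53,625.00 + $64,890.00 + $23,400.00 = $212,535.00

$212,535.00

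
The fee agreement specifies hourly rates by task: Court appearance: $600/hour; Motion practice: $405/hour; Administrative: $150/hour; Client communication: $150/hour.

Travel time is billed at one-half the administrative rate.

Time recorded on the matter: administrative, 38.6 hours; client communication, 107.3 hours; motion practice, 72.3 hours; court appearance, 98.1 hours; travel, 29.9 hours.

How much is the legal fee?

$112,269.00

Court appearance: 98.1 × $600 = $58,860.00
Motion practice: 72.3 × $405 = $29,281.50
Administrative: 38.6 × $150 = $5,790.00
Client communication: 107.3 × $150 = $16,095.00
Subtotal: $58,860.00 + $29,281.50 + $5,790.00 + $16,095.00 = $110,026.50
Travel: 29.9 × ($150 ÷ 2) = 29.9 × $75.00 = $2,242.50
Total: $110,026.50 + $2,242.50 = $112,269.00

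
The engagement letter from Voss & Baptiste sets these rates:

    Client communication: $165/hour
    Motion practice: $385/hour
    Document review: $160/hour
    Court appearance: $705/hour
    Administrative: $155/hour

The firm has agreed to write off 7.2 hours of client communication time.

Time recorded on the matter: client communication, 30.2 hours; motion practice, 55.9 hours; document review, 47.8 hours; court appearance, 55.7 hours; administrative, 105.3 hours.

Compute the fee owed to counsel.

Client communication: 30.2 × $165 = $4,983.00
Motion practice: 55.9 × $385 = $21,521.50
Document review: 47.8 × $160 = $7,648.00
Court appearance: 55.7 × $705 = $39,268.50
Administrative: 105.3 × $155 = $16,321.50
Subtotal: $89,742.50
Write-off: 7.2 × $165 = $1,188.00
Total: $89,742.50 − $1,188.00 = $88,554.50

$88,554.50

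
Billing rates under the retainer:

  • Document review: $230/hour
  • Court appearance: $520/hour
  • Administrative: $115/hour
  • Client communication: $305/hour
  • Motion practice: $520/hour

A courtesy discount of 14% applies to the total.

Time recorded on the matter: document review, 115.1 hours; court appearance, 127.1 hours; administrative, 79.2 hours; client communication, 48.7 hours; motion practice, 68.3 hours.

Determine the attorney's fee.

$130,756.55

Document review: 115.1 × $230 = $26,473.00
Court appearance: 127.1 × $520 = $66,092.00
Administrative: 79.2 × $115 = $9,108.00
Client communication: 48.7 × $305 = $14,853.50
Motion practice: 68.3 × $520 = $35,516.00
Subtotal: $152,042.50
Less 14% discount: −$21,285.95
Total: $152,042.50 − $21,285.95 = $130,756.55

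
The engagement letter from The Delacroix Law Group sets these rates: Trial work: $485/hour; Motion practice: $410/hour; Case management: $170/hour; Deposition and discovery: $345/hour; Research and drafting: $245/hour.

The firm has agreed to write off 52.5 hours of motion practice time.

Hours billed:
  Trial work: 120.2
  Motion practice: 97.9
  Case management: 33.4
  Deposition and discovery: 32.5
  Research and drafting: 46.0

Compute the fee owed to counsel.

$105,071.50

Trial work: 120.2 × $485 = $58,297.00
Motion practice: 97.9 × $410 = $40,139.00
Case management: 33.4 × $170 = $5,678.00
Deposition and discovery: 32.5 × $345 = $11,212.50
Research and drafting: 46.0 × $245 = $11,270.00
Subtotal: $126,596.50
Write-off: 52.5 × $410 = $21,525.00
Total: $126,596.50 − $21,525.00 = $105,071.50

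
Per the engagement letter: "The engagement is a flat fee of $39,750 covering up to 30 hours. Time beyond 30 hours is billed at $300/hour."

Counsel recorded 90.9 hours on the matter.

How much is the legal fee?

$58,020.00

Flat fee: $39,750.00
Excess hours: 90.9 − 30 = 60.9
Overrun: 60.9 × $300 = $18,270.00
Total: $39,750.00 + $18,270.00 = $58,020.00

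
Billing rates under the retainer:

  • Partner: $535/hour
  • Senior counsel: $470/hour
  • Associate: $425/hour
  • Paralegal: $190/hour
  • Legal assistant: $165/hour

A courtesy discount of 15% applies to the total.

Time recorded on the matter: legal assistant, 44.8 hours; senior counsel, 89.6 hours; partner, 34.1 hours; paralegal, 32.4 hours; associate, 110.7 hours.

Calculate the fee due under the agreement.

$102,808.35

Partner: 34.1 × $535 = $18,243.50
Senior counsel: 89.6 × $470 = $42,112.00
Associate: 110.7 × $425 = $47,047.50
Paralegal: 32.4 × $190 = $6,156.00
Legal assistant: 44.8 × $165 = $7,392.00
Subtotal: $120,951.00
Less 15% discount: −$18,142.65
Total: $120,951.00 − $18,142.65 = $102,808.35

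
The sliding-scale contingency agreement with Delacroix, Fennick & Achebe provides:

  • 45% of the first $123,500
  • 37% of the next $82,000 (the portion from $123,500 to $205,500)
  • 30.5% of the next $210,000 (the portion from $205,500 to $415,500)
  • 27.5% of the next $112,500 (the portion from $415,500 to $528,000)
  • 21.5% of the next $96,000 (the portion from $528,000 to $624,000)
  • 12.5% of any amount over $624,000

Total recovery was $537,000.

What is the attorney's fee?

$182,837.50

First $123,500 at 45% = $55,575.00
Next $82,000 at 37% = $30,340.00
Next $210,000 at 30.5% = $64,050.00
Next $112,500 at 27.5% = $30,937.50
Remaining $9,000 at 21.5% = $1,935.00
Fee: $55,575.00 + $30,340.00 + $64,050.00 + $30,937.50 + $1,935.00 = $182,837.50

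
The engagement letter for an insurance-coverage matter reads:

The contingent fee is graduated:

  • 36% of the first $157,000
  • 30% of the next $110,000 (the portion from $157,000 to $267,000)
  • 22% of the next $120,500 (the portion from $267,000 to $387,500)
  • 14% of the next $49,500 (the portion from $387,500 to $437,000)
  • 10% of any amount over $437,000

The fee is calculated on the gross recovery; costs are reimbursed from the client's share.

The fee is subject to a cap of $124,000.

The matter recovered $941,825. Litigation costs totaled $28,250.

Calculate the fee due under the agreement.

Fee base is the gross recovery, $941,825; costs are reimbursed separately.
First $157,000 at 36% = $56,520.00
Next $110,000 at 30% = $33,000.00
Next $120,500 at 22% = $26,510.00
Next $49,500 at 14% = $6,930.00
Remaining $504,825 at 10% = $50,482.50
Fee: $56,520.00 + $33,000.00 + $26,510.00 + $6,930.00 + $50,482.50 = $173,442.50
$173,442.50 exceeds the $124,000 cap, so the fee is capped at $124,000.00.

$124,000.00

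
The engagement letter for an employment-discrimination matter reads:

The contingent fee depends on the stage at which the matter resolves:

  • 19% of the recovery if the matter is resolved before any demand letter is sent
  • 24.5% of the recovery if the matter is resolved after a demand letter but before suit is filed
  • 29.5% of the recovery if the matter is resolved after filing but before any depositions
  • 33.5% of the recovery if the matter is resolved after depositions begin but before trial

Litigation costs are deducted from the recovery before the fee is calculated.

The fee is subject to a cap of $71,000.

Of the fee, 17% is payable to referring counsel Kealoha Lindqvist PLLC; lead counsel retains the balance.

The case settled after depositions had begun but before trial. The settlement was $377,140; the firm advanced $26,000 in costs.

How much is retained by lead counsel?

$58,930.00

Fee base (net of costs): $377,140 − $26,000 = $351,140
The matter settled after depositions had begun but before trial, so the 33.5% rate applies.
$351,140 × 33.5% = $117,631.90
$117,631.90 exceeds the $71,000 cap, so the fee is capped at $71,000.00.
Referral share: 17% of $71,000.00 = $12,070.00; lead counsel retains $71,000.00 − $12,070.00 = $58,930.00.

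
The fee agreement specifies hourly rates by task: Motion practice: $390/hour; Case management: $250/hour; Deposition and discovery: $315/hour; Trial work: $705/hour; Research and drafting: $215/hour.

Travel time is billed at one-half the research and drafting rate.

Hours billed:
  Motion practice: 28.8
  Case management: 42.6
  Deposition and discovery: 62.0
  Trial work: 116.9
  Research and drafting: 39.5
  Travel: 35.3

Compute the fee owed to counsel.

$136,113.75

Motion practice: 28.8 × $390 = $11,232.00
Case management: 42.6 × $250 = $10,650.00
Deposition and discovery: 62.0 × $315 = $19,530.00
Trial work: 116.9 × $705 = $82,414.50
Research and drafting: 39.5 × $215 = $8,492.50
Subtotal: $11,232.00 + $10,650.00 + $19,530.00 + $82,414.50 + $8,492.50 = $132,319.00
Travel: 35.3 × ($215 ÷ 2) = 35.3 × $107.50 = $3,794.75
Total: $132,319.00 + $3,794.75 = $136,113.75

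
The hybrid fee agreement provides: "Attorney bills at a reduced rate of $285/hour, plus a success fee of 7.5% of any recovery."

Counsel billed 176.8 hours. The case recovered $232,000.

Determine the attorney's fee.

$67,788.00

Hourly: 176.8 × $285 = $50,388.00
Success fee: 7.5% of $232,000 = $17,400.00
Total: $50,388.00 + $17,400.00 = $67,788.00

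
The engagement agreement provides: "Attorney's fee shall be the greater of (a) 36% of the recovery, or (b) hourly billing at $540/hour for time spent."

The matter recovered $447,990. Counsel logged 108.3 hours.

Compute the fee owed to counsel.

$161,276.40

(a) 36% of $447,990 = $161,276.40
(b) 108.3 × $540 = $58,482.00
The greater is (a): $161,276.40.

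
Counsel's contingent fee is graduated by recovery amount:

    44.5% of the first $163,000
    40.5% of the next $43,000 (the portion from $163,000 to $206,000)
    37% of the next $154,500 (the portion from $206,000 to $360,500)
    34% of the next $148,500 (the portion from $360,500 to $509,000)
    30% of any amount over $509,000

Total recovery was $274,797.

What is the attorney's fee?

$115,404.89

First $163,000 at 44.5% = $72,535.00
Next $43,000 at 40.5% = $17,415.00
Remaining $68,797 at 37% = $25,454.89
Fee: $72,535.00 + $17,415.00 + $25,454.89 = $115,404.89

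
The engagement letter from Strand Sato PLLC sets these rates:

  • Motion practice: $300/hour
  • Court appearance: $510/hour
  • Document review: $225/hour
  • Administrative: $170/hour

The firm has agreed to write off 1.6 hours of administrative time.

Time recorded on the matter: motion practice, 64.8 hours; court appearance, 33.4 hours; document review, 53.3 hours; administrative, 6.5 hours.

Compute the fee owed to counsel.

Motion practice: 64.8 × $300 = $19,440.00
Court appearance: 33.4 × $510 = $17,034.00
Document review: 53.3 × $225 = $11,992.50
Administrative: 6.5 × $170 = $1,105.00
Subtotal: $49,571.50
Write-off: 1.6 × $170 = $272.00
Total: $49,571.50 − $272.00 = $49,299.50

$49,299.50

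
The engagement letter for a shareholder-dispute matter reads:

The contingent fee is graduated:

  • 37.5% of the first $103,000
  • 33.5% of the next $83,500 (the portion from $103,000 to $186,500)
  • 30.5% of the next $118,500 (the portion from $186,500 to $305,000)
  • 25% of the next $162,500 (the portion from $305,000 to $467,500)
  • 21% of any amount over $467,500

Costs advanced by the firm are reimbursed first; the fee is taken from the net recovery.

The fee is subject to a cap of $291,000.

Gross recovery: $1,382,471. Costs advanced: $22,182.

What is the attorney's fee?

Fee base (net of costs): $1,382,471 − $22,182 = $1,360,289
First $103,000 at 37.5% = $38,625.00
Next $83,500 at 33.5% = $27,972.50
Next $118,500 at 30.5% = $36,142.50
Next $162,500 at 25% = $40,625.00
Remaining $892,789 at 21% = $187,485.69
Fee: $38,625.00 + $27,972.50 + $36,142.50 + $40,625.00 + $187,485.69 = $330,850.69
$330,850.69 exceeds the $291,000 cap, so the fee is capped at $291,000.00.

$291,000.00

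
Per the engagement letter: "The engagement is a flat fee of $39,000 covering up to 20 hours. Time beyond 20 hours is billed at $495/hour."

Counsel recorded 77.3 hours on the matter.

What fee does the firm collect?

Flat fee: $39,000.00
Excess hours: 77.3 − 20 = 57.3
Overrun: 57.3 × $495 = $28,363.50
Total: $39,000.00 + $28,363.50 = $67,363.50

$67,363.50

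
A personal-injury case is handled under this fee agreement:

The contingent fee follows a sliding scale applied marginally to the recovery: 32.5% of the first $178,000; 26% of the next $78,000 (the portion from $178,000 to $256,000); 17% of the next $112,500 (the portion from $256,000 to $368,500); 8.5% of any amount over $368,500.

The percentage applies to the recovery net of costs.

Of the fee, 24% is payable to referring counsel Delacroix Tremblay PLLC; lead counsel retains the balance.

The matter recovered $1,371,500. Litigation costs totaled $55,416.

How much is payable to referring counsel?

Fee base (net of costs): $1,371,500 − $55,416 = $1,316,084
First $178,000 at 32.5% = $57,850.00
Next $78,000 at 26% = $20,280.00
Next $112,500 at 17% = $19,125.00
Remaining $947,584 at 8.5% = $80,544.64
Fee: $57,850.00 + $20,280.00 + $19,125.00 + $80,544.64 = $177,799.64
Referral share: 24% of $177,799.64 = $42,671.91; lead counsel retains $177,799.64 − $42,671.91 = $135,127.73.

$42,671.91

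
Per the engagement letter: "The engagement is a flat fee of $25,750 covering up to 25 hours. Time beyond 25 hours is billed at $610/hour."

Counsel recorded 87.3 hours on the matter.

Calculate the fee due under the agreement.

Flat fee: $25,750.00
Excess hours: 87.3 − 25 = 62.3
Overrun: 62.3 × $610 = $38,003.00
Total: $25,750.00 + $38,003.00 = $63,753.00

$63,753.00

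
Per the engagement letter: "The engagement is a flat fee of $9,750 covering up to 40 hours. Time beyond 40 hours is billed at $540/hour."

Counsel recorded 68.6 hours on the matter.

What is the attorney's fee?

$25,194.00

Flat fee: $9,750.00
Excess hours: 68.6 − 40 = 28.6
Overrun: 28.6 × $540 = $15,444.00
Total: $9,750.00 + $15,444.00 = $25,194.00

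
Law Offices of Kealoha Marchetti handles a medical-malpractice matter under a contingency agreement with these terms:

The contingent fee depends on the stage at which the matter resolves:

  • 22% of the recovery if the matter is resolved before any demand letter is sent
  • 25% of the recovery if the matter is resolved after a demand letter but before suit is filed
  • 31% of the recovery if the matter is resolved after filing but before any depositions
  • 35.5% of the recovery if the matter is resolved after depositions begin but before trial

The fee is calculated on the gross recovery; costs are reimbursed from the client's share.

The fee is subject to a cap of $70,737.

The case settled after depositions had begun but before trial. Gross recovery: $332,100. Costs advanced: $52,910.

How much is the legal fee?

Fee base is the gross recovery, $332,100; costs are reimbursed separately.
The matter settled after depositions had begun but before trial, so the 35.5% rate applies.
$332,100 × 35.5% = $117,895.50
$117,895.50 exceeds the $70,737 cap, so the fee is capped at $70,737.00.

$70,737.00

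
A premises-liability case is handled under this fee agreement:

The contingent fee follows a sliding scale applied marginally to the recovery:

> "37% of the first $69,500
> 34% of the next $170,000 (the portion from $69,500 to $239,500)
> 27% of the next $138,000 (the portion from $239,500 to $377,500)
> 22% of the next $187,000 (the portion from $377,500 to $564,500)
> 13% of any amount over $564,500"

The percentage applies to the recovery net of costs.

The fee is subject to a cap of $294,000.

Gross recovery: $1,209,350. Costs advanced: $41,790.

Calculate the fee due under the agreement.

$240,312.80

Fee base (net of costs): $1,209,350 − $41,790 = $1,167,560
First $69,500 at 37% = $25,715.00
Next $170,000 at 34% = $57,800.00
Next $138,000 at 27% = $37,260.00
Next $187,000 at 22% = $41,140.00
Remaining $603,060 at 13% = $78,397.80
Fee: $25,715.00 + $57,800.00 + $37,260.00 + $41,140.00 + $78,397.80 = $240,312.80
$240,312.80 is under the $294,000 cap.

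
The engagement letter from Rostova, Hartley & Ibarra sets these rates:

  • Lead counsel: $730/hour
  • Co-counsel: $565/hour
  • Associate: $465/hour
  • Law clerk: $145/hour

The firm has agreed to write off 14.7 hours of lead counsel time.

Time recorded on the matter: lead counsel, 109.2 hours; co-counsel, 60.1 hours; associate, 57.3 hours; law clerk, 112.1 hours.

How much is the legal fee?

Lead counsel: 109.2 × $730 = $79,716.00
Co-counsel: 60.1 × $565 = $33,956.50
Associate: 57.3 × $465 = $26,644.50
Law clerk: 112.1 × $145 = $16,254.50
Subtotal: $156,571.50
Write-off: 14.7 × $730 = $10,731.00
Total: $156,571.50 − $10,731.00 = $145,840.50

$145,840.50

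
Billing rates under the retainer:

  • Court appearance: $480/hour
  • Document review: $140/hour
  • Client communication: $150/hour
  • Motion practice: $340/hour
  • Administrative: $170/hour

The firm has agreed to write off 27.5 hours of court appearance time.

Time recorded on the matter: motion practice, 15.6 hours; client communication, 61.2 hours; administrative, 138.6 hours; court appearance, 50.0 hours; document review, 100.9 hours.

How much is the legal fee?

$62,972.00

Court appearance: 50.0 × $480 = $24,000.00
Document review: 100.9 × $140 = $14,126.00
Client communication: 61.2 × $150 = $9,180.00
Motion practice: 15.6 × $340 = $5,304.00
Administrative: 138.6 × $170 = $23,562.00
Subtotal: $76,172.00
Write-off: 27.5 × $480 = $13,200.00
Total: $76,172.00 − $13,200.00 = $62,972.00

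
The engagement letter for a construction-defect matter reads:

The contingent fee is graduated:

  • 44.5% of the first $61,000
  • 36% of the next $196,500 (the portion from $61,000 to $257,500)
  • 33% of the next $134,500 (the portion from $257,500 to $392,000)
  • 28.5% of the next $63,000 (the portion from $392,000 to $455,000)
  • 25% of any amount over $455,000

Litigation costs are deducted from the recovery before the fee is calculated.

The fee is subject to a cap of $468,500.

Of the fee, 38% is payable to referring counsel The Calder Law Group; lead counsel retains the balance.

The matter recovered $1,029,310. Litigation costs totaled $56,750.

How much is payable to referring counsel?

Fee base (net of costs): $1,029,310 − $56,750 = $972,560
First $61,000 at 44.5% = $27,145.00
Next $196,500 at 36% = $70,740.00
Next $134,500 at 33% = $44,385.00
Next $63,000 at 28.5% = $17,955.00
Remaining $517,560 at 25% = $129,390.00
Fee: $27,145.00 + $70,740.00 + $44,385.00 + $17,955.00 + $129,390.00 = $289,615.00
$289,615.00 is under the $468,500 cap.
Referral share: 38% of $289,615.00 = $110,053.70; lead counsel retains $289,615.00 − $110,053.70 = $179,561.30.

$110,053.70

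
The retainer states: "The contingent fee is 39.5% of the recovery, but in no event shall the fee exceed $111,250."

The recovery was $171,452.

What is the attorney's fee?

39.5% of $171,452 = $67,723.54
That is under the $111,250 cap.

$67,723.54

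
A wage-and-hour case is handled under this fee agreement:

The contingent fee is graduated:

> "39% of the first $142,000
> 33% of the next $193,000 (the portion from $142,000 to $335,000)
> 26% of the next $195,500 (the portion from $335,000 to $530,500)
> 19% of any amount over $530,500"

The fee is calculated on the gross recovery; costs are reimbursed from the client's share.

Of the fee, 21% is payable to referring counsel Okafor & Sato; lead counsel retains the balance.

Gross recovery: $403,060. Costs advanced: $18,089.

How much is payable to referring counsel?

$28,720.78

Fee base is the gross recovery, $403,060; costs are reimbursed separately.
First $142,000 at 39% = $55,380.00
Next $193,000 at 33% = $63,690.00
Remaining $68,060 at 26% = $17,695.60
Fee: $55,380.00 + $63,690.00 + $17,695.60 = $136,765.60
Referral share: 21% of $136,765.60 = $28,720.78; lead counsel retains $136,765.60 − $28,720.78 = $108,044.82.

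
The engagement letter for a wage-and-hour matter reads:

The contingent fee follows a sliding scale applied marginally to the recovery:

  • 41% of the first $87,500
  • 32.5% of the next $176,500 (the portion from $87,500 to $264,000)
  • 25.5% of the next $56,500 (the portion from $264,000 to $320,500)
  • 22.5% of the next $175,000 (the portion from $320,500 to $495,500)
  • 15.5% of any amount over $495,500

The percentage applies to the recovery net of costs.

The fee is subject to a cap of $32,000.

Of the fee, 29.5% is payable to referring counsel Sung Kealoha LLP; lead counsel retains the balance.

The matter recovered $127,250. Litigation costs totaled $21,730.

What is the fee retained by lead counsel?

Fee base (net of costs): $127,250 − $21,730 = $105,520
First $87,500 at 41% = $35,875.00
Remaining $18,020 at 32.5% = $5,856.50
Fee: $35,875.00 + $5,856.50 = $41,731.50
$41,731.50 exceeds the $32,000 cap, so the fee is capped at $32,000.00.
Referral share: 29.5% of $32,000.00 = $9,440.00; lead counsel retains $32,000.00 − $9,440.00 = $22,560.00.

$22,560.00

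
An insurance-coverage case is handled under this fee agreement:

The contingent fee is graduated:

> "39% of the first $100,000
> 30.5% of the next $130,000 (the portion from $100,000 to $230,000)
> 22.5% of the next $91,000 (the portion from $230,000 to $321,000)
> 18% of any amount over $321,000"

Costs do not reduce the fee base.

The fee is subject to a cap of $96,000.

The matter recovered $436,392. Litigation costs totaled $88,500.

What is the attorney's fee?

$96,000.00

Fee base is the gross recovery, $436,392; costs are reimbursed separately.
First $100,000 at 39% = $39,000.00
Next $130,000 at 30.5% = $39,650.00
Next $91,000 at 22.5% = $20,475.00
Remaining $115,392 at 18% = $20,770.56
Fee: $39,000.00 + $39,650.00 + $20,475.00 + $20,770.56 = $119,895.56
$119,895.56 exceeds the $96,000 cap, so the fee is capped at $96,000.00.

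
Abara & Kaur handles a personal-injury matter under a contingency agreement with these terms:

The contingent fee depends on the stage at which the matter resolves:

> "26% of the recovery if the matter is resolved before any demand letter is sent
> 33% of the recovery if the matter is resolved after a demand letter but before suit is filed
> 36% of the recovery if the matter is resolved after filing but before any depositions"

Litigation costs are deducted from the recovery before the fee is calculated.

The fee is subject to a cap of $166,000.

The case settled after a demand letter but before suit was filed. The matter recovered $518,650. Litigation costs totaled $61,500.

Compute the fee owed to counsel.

$150,859.50

Fee base (net of costs): $518,650 − $61,500 = $457,150
The matter settled after a demand letter but before suit was filed, so the 33% rate applies.
$457,150 × 33% = $150,859.50
$150,859.50 is under the $166,000 cap.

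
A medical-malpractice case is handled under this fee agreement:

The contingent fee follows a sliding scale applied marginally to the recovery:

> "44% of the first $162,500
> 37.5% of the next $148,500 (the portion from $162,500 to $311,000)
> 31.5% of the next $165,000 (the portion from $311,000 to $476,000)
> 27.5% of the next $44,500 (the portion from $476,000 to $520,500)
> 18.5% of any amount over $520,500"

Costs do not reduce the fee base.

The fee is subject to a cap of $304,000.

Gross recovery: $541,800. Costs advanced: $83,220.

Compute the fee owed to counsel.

$195,340.50

Fee base is the gross recovery, $541,800; costs are reimbursed separately.
First $162,500 at 44% = $71,500.00
Next $148,500 at 37.5% = $55,687.50
Next $165,000 at 31.5% = $51,975.00
Next $44,500 at 27.5% = $12,237.50
Remaining $21,300 at 18.5% = $3,940.50
Fee: $71,500.00 + $55,687.50 + $51,975.00 + $12,237.50 + $3,940.50 = $195,340.50
$195,340.50 is under the $304,000 cap.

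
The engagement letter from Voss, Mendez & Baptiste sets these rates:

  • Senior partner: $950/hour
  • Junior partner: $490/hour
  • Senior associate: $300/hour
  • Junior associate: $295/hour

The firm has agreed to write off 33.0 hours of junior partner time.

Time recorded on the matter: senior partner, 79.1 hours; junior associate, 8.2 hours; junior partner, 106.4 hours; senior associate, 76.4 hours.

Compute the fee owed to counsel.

$136,450.00

Senior partner: 79.1 × $950 = $75,145.00
Junior partner: 106.4 × $490 = $52,136.00
Senior associate: 76.4 × $300 = $22,920.00
Junior associate: 8.2 × $295 = $2,419.00
Subtotal: $152,620.00
Write-off: 33.0 × $490 = $16,170.00
Total: $152,620.00 − $16,170.00 = $136,450.00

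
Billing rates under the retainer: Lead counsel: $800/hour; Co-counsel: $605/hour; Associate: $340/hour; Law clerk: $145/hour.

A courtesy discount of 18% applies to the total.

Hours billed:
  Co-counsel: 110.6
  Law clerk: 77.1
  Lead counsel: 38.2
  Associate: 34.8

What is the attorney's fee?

Lead counsel: 38.2 × $800 = $30,560.00
Co-counsel: 110.6 × $605 = $66,913.00
Associate: 34.8 × $340 = $11,832.00
Law clerk: 77.1 × $145 = $11,179.50
Subtotal: $120,484.50
Less 18% discount: −$21,687.21
Total: $120,484.50 − $21,687.21 = $98,797.29

$98,797.29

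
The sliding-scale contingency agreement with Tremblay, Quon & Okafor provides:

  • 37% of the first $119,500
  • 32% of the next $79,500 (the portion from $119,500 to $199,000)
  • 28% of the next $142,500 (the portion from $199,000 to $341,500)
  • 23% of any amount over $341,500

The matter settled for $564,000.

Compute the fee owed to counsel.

$160,730.00

First $119,500 at 37% = $44,215.00
Next $79,500 at 32% = $25,440.00
Next $142,500 at 28% = $39,900.00
Remaining $222,500 at 23% = $51,175.00
Fee: $44,215.00 + $25,440.00 + $39,900.00 + $51,175.00 = $160,730.00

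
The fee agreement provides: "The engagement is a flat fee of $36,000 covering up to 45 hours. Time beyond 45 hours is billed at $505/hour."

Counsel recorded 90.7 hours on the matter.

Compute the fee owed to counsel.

Flat fee: $36,000.00
Excess hours: 90.7 − 45 = 45.7
Overrun: 45.7 × $505 = $23,078.50
Total: $36,000.00 + $23,078.50 = $59,078.50

$59,078.50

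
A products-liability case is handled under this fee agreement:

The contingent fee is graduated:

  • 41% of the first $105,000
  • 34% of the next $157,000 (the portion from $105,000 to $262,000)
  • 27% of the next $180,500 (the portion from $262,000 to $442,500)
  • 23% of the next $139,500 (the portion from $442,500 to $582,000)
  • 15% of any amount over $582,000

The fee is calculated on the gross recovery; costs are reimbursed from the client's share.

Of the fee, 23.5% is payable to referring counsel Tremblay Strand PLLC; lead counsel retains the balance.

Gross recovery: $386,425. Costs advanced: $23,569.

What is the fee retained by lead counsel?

Fee base is the gross recovery, $386,425; costs are reimbursed separately.
First $105,000 at 41% = $43,050.00
Next $157,000 at 34% = $53,380.00
Remaining $124,425 at 27% = $33,594.75
Fee: $43,050.00 + $53,380.00 + $33,594.75 = $130,024.75
Referral share: 23.5% of $130,024.75 = $30,555.82; lead counsel retains $130,024.75 − $30,555.82 = $99,468.93.

$99,468.93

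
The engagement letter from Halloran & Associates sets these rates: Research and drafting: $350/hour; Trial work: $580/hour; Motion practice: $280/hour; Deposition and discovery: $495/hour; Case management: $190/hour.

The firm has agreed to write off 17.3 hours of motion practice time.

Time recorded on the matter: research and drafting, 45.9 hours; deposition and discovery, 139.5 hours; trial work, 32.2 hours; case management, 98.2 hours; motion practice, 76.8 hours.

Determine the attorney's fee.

Research and drafting: 45.9 × $350 = $16,065.00
Trial work: 32.2 × $580 = $18,676.00
Motion practice: 76.8 × $280 = $21,504.00
Deposition and discovery: 139.5 × $495 = $69,052.50
Case management: 98.2 × $190 = $18,658.00
Subtotal: $143,955.50
Write-off: 17.3 × $280 = $4,844.00
Total: $143,955.50 − $4,844.00 = $139,111.50

$139,111.50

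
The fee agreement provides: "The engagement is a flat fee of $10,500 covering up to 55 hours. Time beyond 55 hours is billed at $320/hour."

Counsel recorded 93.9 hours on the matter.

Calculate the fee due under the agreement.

Flat fee: $10,500.00
Excess hours: 93.9 − 55 = 38.9
Overrun: 38.9 × $320 = $12,448.00
Total: $10,500.00 + $12,448.00 = $22,948.00

$22,948.00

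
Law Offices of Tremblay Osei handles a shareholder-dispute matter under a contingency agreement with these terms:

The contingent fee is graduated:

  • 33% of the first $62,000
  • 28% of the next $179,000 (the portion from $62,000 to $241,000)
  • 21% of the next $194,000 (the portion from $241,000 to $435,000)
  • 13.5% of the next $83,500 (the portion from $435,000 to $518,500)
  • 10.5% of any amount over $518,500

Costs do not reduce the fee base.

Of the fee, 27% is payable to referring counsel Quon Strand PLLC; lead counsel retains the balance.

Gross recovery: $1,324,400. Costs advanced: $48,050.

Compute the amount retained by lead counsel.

$151,264.76

Fee base is the gross recovery, $1,324,400; costs are reimbursed separately.
First $62,000 at 33% = $20,460.00
Next $179,000 at 28% = $50,120.00
Next $194,000 at 21% = $40,740.00
Next $83,500 at 13.5% = $11,272.50
Remaining $805,900 at 10.5% = $84,619.50
Fee: $20,460.00 + $50,120.00 + $40,740.00 + $11,272.50 + $84,619.50 = $207,212.00
Referral share: 27% of $207,212.00 = $55,947.24; lead counsel retains $207,212.00 − $55,947.24 = $151,264.76.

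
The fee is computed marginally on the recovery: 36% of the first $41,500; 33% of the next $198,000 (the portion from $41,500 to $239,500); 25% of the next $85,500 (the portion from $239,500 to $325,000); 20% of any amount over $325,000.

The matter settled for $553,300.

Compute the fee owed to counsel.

$147,315.00

First $41,500 at 36% = $14,940.00
Next $198,000 at 33% = $65,340.00
Next $85,500 at 25% = $21,375.00
Remaining $228,300 at 20% = $45,660.00
Fee: $14,940.00 + $65,340.00 + $21,375.00 + $45,660.00 = $147,315.00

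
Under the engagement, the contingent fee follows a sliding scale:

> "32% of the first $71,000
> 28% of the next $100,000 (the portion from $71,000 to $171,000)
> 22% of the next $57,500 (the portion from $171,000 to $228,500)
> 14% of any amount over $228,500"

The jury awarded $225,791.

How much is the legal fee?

$62,774.02

First $71,000 at 32% = $22,720.00
Next $100,000 at 28% = $28,000.00
Remaining $54,791 at 22% = $12,054.02
Fee: $22,720.00 + $28,000.00 + $12,054.02 = $62,774.02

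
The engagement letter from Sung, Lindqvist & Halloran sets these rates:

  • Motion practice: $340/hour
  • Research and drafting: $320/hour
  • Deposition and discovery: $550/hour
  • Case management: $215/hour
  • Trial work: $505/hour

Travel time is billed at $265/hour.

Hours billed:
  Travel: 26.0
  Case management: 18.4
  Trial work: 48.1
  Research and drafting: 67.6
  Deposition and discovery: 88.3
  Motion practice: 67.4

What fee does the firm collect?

$128,249.50

Motion practice: 67.4 × $340 = $22,916.00
Research and drafting: 67.6 × $320 = $21,632.00
Deposition and discovery: 88.3 × $550 = $48,565.00
Case management: 18.4 × $215 = $3,956.00
Trial work: 48.1 × $505 = $24,290.50
Subtotal: $22,916.00 + $21,632.00 + $48,565.00 + $3,956.00 + $24,290.50 = $121,359.50
Travel: 26.0 × $265 = $6,890.00
Total: $121,359.50 + $6,890.00 = $128,249.50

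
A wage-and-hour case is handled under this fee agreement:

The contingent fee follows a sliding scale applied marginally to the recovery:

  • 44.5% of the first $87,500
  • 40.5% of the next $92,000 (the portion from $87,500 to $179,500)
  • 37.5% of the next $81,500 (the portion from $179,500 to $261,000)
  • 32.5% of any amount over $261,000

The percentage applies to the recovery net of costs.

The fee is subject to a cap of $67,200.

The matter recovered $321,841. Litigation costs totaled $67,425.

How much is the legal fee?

$67,200.00

Fee base (net of costs): $321,841 − $67,425 = $254,416
First $87,500 at 44.5% = $38,937.50
Next $92,000 at 40.5% = $37,260.00
Remaining $74,916 at 37.5% = $28,093.50
Fee: $38,937.50 + $37,260.00 + $28,093.50 = $104,291.00
$104,291.00 exceeds the $67,200 cap, so the fee is capped at $67,200.00.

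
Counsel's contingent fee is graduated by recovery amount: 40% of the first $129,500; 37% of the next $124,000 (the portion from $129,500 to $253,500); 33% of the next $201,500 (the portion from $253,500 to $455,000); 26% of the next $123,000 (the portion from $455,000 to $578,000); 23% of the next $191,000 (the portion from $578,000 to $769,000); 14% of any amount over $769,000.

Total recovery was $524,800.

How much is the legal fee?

$182,323.00

First $129,500 at 40% = $51,800.00
Next $124,000 at 37% = $45,880.00
Next $201,500 at 33% = $66,495.00
Remaining $69,800 at 26% = $18,148.00
Fee: $51,800.00 + $45,880.00 + $66,495.00 + $18,148.00 = $182,323.00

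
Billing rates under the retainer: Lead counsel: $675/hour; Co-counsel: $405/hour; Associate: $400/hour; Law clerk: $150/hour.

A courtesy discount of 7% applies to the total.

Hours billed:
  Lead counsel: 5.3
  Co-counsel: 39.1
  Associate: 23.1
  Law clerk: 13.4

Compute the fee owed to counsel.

Lead counsel: 5.3 × $675 = $3,577.50
Co-counsel: 39.1 × $405 = $15,835.50
Associate: 23.1 × $400 = $9,240.00
Law clerk: 13.4 × $150 = $2,010.00
Subtotal: $30,663.00
Less 7% discount: −$2,146.41
Total: $30,663.00 − $2,146.41 = $28,516.59

$28,516.59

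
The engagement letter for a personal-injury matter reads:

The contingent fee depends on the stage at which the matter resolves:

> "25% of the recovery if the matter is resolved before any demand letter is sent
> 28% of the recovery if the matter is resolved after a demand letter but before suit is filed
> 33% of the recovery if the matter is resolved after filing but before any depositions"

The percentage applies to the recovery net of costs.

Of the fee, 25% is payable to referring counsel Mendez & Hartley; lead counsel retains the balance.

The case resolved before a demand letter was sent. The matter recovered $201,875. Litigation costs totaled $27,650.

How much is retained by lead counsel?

$32,667.19

Fee base (net of costs): $201,875 − $27,650 = $174,225
The matter resolved before a demand letter was sent, so the 25% rate applies.
$174,225 × 25% = $43,556.25
Referral share: 25% of $43,556.25 = $10,889.06; lead counsel retains $43,556.25 − $10,889.06 = $32,667.19.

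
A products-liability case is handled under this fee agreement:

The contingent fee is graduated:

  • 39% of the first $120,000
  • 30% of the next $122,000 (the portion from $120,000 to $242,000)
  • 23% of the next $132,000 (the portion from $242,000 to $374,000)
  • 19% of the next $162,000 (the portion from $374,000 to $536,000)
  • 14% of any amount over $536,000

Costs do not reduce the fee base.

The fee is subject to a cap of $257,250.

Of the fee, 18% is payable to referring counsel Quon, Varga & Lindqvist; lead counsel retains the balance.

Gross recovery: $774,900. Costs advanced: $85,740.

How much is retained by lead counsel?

Fee base is the gross recovery, $774,900; costs are reimbursed separately.
First $120,000 at 39% = $46,800.00
Next $122,000 at 30% = $36,600.00
Next $132,000 at 23% = $30,360.00
Next $162,000 at 19% = $30,780.00
Remaining $238,900 at 14% = $33,446.00
Fee: $46,800.00 + $36,600.00 + $30,360.00 + $30,780.00 + $33,446.00 = $177,986.00
$177,986.00 is under the $257,250 cap.
Referral share: 18% of $177,986.00 = $32,037.48; lead counsel retains $177,986.00 − $32,037.48 = $145,948.52.

$145,948.52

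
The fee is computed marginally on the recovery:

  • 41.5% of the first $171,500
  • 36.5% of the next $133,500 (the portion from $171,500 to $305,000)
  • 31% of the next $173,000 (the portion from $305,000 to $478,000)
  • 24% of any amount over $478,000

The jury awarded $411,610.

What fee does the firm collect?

$152,949.10

First $171,500 at 41.5% = $71,172.50
Next $133,500 at 36.5% = $48,727.50
Remaining $106,610 at 31% = $33,049.10
Fee: $71,172.50 + $48,727.50 + $33,049.10 = $152,949.10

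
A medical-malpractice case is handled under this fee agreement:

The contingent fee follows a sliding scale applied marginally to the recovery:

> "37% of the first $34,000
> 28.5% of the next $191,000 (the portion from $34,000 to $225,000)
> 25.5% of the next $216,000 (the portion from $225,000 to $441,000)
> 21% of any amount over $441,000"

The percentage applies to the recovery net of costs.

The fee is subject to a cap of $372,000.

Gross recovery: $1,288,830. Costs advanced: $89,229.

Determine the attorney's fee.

Fee base (net of costs): $1,288,830 − $89,229 = $1,199,601
First $34,000 at 37% = $12,580.00
Next $191,000 at 28.5% = $54,435.00
Next $216,000 at 25.5% = $55,080.00
Remaining $758,601 at 21% = $159,306.21
Fee: $12,580.00 + $54,435.00 + $55,080.00 + $159,306.21 = $281,401.21
$281,401.21 is under the $372,000 cap.

$281,401.21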